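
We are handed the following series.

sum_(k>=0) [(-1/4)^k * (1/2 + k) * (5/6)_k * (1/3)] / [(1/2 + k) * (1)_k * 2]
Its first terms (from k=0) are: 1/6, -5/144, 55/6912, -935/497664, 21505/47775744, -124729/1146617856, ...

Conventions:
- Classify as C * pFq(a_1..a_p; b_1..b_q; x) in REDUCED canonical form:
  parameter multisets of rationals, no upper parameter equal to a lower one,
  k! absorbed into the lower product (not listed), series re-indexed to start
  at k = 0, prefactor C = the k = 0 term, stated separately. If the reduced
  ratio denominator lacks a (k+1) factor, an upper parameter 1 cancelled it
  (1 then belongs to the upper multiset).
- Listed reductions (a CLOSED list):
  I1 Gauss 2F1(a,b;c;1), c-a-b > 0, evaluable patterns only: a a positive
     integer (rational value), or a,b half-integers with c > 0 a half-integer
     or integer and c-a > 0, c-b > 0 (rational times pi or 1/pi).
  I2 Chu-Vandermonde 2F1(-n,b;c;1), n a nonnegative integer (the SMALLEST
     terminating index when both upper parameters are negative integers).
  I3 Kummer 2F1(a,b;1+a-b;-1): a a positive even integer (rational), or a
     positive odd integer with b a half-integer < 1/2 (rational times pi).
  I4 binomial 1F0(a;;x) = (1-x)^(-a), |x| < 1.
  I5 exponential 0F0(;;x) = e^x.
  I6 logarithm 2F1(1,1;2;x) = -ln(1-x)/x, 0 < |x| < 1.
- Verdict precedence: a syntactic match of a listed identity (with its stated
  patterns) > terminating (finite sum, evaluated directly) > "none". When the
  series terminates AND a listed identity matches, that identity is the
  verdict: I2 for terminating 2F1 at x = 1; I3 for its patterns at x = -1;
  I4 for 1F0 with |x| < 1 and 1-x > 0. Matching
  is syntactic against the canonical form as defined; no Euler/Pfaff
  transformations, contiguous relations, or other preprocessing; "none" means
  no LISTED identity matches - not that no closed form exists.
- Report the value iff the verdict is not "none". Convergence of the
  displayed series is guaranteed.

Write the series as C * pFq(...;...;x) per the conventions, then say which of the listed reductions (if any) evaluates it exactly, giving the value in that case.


At argument -1/4: a 1F0 with upper {5/6}, lower {-}, scaled by C = 1/6. Verdict: the binomial series (I4) matches (the 1F0 binomial series: exponent -5/6, x = -1/4). Its exact value is (1/6) * (5/4)^(-5/6).

Structural cue: t_0 being 1/6, the constant factors (prefactor 1/6) combine into one prefactor.
Term ratio: r(k) = (-1/4) * (k+5/6) / [(k+1)] - poly over poly, x = (-1/4) from leading terms; C = 1/6 at k = 0.


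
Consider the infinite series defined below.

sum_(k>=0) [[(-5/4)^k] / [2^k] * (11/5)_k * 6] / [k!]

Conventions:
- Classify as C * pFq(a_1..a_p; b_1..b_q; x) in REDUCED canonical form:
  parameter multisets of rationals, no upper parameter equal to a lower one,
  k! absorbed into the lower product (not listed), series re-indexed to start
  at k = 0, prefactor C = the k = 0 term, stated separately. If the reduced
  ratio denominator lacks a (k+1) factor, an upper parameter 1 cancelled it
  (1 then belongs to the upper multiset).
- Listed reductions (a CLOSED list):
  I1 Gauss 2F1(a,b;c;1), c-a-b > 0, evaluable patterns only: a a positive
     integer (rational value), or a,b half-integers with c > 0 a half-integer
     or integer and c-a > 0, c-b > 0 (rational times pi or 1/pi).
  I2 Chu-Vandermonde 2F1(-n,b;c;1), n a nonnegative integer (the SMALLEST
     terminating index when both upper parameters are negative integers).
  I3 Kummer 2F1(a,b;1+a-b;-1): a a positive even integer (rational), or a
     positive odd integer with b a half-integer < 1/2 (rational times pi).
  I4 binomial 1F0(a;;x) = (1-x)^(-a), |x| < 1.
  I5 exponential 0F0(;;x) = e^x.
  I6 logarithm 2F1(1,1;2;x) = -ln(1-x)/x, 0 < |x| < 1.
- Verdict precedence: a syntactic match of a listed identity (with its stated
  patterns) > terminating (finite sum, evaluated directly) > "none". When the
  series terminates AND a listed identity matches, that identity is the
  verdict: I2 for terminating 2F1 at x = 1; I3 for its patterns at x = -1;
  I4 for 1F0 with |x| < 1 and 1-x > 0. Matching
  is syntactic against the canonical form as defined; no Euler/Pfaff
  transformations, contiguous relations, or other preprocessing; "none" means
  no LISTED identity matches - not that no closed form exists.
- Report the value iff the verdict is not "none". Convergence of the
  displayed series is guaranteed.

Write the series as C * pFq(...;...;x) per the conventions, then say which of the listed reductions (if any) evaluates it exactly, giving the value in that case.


This is 6 * 1F0(11/5; -; -5/8) in reduced canonical form. Verdict (x = -5/8): the I4 binomial reduction applies (the 1F0 binomial series: exponent -11/5, x = -5/8). Hence: 6 * (13/8)^(-11/5).

Structural cue: with t_0 = 6, the two k-th powers (C = 6) combine into one argument.
Step ratio: r(k) = (-5/8) * (k+11/5) / [(k+1)] - rational in k, leading ratio (-5/8); with t_0 = 6, classification follows.


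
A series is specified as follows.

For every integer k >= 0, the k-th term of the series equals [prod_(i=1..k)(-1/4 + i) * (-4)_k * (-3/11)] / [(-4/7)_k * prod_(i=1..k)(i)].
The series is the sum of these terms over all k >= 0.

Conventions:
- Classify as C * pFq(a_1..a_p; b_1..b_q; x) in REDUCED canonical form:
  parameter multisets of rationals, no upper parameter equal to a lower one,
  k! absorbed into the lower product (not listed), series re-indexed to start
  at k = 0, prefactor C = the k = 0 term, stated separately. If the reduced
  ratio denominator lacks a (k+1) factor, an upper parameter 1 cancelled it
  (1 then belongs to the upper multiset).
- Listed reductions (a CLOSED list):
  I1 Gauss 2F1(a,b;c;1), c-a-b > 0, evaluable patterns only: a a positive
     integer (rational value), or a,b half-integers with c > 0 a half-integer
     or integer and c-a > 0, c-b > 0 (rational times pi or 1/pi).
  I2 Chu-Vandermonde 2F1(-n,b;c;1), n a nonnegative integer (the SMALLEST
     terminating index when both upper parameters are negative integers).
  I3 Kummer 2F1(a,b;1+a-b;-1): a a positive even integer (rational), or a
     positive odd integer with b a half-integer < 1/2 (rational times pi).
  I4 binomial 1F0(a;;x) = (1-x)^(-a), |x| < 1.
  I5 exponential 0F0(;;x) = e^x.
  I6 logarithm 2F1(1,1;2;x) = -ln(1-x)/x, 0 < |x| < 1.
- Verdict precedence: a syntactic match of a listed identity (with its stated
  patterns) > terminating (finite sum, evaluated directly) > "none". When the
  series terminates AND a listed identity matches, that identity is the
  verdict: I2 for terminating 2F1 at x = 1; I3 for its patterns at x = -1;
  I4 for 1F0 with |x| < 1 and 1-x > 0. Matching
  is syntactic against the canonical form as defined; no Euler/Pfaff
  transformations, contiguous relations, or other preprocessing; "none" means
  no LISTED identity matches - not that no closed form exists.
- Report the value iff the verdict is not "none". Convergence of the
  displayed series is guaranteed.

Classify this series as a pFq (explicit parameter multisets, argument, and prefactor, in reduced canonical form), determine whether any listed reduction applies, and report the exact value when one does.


At argument 1: a 2F1 with upper {-4, 3/4}, lower {-4/7}, scaled by C = -3/11. Verdict at x = 1: Chu-Vandermonde (I2) matches (terminating 2F1 at x = 1 with n = 4, b = 3/4, c = -4/7). Its exact value is 297369/1914880.

Structural cue: x = 1 and the product of the first k integers (C = -3/11) is k!.
Term ratio: r(k) = 1 * (k-4) (k+3/4) / [(k-4/7) (k+1)] - rational in k, leading ratio 1; with t_0 = -3/11, classification follows.


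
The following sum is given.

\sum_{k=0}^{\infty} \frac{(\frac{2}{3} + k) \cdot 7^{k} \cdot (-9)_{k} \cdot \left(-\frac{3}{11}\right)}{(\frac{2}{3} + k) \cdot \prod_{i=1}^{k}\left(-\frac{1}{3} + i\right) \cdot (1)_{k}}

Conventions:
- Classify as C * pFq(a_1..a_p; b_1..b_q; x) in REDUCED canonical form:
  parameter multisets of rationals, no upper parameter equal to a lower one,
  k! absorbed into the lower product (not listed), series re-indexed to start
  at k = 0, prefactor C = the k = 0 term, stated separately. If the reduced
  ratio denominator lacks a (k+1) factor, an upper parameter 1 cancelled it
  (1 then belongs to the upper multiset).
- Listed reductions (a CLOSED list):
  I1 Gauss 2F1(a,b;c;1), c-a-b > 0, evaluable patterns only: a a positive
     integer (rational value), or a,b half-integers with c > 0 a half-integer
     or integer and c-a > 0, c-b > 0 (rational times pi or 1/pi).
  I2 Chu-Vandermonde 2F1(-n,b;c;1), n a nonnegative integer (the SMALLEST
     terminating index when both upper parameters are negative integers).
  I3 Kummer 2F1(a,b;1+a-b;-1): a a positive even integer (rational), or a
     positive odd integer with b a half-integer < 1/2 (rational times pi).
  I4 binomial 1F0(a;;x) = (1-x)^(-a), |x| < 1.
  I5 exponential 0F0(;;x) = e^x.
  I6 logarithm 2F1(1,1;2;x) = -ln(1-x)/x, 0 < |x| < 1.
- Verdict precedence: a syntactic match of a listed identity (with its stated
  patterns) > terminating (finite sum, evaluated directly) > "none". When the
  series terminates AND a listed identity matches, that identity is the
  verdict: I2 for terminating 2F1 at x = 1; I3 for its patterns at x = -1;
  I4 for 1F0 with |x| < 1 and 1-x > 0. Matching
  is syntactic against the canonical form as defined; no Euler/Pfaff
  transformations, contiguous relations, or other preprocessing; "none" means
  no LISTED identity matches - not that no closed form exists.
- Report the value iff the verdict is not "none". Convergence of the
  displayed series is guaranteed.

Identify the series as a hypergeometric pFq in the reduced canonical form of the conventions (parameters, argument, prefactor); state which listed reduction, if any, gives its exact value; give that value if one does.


Classification (C = -\frac{3}{11}): 1F1 with upper {-9}, lower {\frac{2}{3}}, argument x = 7. Verdict: terminating - upper -9 stops the sum at k = 9; the 10 terms are added exactly. Sum: \frac{3826818483}{787255040}.

First insight: t_0 being -\frac{3}{11}, the factor k + 2/3 cancels (top and bottom), leaving C = -3/11, x = 7.
Step ratio: r(k) = 7 * (k-9) / [(k+\frac{2}{3}) (k+1)] - rational in k. x = 7; t_0 = -\frac{3}{11}; negate the roots.


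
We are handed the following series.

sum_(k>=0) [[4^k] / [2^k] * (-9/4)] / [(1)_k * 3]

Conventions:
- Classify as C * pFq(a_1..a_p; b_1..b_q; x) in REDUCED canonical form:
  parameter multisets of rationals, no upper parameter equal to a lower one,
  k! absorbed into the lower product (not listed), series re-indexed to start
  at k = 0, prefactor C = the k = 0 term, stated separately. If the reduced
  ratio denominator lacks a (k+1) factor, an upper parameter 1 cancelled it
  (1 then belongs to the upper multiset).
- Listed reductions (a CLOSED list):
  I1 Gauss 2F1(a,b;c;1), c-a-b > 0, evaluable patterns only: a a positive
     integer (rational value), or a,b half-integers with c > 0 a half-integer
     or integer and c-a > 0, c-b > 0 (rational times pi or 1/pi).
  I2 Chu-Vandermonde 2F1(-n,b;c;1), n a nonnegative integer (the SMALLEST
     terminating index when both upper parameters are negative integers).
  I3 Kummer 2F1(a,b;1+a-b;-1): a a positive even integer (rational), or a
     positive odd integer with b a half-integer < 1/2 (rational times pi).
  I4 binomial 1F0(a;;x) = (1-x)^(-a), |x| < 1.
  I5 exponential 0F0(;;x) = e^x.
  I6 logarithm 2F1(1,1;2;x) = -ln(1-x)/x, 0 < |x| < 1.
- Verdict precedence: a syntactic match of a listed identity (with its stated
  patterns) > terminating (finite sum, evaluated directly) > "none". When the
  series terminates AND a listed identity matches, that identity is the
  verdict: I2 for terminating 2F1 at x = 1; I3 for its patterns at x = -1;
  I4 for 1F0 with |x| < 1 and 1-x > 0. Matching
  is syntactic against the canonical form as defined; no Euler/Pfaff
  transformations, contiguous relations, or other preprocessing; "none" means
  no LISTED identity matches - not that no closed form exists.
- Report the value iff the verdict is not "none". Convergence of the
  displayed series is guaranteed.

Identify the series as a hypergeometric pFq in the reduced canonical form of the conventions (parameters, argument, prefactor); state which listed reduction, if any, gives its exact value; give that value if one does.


At argument 2: a 0F0 with upper {-}, lower {-}, scaled by C = -3/4. Verdict at x = 2: exponential (I5) matches (the 0F0 exponential series at x = 2). Its exact value is (-3/4) * e^(2).

Structural cue: with t_0 = -3/4, (1)_k (C = -3/4, x = 2) is k! itself.
Adjacent-term ratio: r(k) = 2 * 1 / [(k+1)] - rational; roots negated = parameters, x = 2, C = -3/4.


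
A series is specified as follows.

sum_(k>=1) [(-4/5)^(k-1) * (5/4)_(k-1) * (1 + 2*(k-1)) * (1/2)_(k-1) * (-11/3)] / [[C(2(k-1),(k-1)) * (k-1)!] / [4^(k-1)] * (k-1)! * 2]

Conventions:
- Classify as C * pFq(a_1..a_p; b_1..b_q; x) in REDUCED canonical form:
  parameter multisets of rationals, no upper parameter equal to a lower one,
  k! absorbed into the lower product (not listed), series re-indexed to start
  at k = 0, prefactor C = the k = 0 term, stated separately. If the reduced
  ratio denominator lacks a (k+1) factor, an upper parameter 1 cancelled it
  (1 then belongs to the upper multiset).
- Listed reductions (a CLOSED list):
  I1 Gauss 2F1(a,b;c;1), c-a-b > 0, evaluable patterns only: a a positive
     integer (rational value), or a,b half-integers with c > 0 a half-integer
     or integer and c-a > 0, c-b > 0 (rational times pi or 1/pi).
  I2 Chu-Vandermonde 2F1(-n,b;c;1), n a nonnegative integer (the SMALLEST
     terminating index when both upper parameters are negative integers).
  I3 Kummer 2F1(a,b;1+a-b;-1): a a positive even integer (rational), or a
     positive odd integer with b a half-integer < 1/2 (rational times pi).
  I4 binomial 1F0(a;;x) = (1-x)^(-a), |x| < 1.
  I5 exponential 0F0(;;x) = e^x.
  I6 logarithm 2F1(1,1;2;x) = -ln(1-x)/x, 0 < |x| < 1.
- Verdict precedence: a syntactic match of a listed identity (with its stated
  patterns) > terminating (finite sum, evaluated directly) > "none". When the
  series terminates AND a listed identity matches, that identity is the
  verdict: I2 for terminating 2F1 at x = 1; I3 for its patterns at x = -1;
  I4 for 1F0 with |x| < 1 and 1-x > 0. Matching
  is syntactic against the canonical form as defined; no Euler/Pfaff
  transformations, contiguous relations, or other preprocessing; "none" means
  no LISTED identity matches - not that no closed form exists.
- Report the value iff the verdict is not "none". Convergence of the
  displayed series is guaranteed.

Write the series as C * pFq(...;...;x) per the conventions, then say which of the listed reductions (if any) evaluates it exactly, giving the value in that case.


Key observation: x = (-4/5) and the lower central binomial (C = -11/6, x = -4/5) hides (1/2)_k.
Adjacent-term ratio: r(k) = (-4/5) * (k+5/4) (k+3/2) / [(k+1/2) (k+1)] - poly over poly, x = (-4/5) from leading terms; C = -11/6 at k = 0.

Prefactor -11/6, argument -4/5: 2F1 with upper {5/4, 3/2} over lower {1/2}. Verdict: none. No listed pattern accepts 2F1(5/4, 3/2; 1/2; -4/5).


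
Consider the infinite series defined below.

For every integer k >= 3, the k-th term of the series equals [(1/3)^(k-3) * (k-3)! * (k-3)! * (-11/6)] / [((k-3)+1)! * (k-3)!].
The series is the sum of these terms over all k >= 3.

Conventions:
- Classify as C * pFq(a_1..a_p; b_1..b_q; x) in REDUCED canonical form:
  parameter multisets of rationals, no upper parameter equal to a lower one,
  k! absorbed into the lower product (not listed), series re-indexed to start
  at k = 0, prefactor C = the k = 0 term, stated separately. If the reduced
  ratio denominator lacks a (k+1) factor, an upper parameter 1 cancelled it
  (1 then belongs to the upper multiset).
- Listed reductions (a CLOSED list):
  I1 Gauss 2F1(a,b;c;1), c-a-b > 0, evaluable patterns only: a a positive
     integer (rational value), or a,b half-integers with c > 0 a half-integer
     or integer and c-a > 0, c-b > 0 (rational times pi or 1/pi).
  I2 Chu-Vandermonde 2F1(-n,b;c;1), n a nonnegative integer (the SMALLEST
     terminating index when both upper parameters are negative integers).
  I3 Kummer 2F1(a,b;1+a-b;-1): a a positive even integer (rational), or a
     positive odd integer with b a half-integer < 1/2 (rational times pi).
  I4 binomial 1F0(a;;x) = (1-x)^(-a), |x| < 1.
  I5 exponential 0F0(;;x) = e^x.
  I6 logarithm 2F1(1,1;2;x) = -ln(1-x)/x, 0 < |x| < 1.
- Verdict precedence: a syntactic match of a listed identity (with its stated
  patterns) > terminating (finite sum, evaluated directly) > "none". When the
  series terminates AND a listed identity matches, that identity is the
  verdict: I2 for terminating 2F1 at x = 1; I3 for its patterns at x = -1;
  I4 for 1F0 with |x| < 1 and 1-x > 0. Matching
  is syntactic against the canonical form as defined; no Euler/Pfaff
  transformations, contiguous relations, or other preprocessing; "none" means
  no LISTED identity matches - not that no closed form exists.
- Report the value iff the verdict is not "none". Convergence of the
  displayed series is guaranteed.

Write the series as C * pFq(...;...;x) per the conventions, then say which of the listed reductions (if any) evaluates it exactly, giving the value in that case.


Reduced: x = 1/3, 2F1, upper = {1, 1}, lower = {2}, C = -11/6. Verdict at x = 1/3: logarithm (I6) matches (the logarithm: parameters (1,1;2), x = 1/3). Value: (11/2) * ln(2/3).

Key step: t_0 = -11/6 here, and the factorial ratio (prefactor -11/6) (k+a-1)!/(a-1)! is a rising factorial (a)_k.
Adjacent-term ratio: r(k) = (1/3) * (k+1) (k+1) / [(k+2) (k+1)] - poly over poly, x = (1/3) from leading terms; C = -11/6 at k = 0.


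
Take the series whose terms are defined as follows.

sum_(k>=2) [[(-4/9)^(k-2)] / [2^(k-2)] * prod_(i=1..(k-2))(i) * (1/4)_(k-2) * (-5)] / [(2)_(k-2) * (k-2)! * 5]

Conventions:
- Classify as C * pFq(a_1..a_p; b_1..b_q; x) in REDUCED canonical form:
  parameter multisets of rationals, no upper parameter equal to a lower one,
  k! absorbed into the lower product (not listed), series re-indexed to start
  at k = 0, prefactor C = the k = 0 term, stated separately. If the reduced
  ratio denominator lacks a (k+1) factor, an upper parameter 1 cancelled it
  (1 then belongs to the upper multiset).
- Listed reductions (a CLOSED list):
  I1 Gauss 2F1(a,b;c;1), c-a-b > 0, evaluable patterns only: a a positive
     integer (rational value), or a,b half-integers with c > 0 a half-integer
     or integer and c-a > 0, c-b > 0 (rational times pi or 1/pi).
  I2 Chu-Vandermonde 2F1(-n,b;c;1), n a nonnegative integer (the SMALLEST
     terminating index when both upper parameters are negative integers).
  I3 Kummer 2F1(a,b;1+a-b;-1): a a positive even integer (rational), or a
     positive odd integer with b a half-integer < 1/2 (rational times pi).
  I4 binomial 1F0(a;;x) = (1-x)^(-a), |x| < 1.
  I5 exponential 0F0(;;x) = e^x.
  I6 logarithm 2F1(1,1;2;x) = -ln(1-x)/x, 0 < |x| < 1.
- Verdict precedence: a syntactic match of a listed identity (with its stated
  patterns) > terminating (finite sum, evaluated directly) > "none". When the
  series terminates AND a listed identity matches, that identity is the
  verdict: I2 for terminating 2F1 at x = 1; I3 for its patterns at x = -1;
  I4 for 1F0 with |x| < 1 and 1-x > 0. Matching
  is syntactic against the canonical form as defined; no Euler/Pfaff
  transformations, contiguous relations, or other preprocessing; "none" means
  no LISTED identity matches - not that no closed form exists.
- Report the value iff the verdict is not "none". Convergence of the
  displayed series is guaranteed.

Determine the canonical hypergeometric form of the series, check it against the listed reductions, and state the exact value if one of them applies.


Prefactor -1, argument -2/9: 2F1 with upper {1/4, 1} over lower {2}. Verdict: none - this 2F1 at x = -2/9 matches no listed pattern, and upper {1/4, 1} holds no stopper.

First insight: t_0 = -1 here, and the two k-th powers (C = -1) combine into one argument.
Consecutive-term ratio: r(k) = (-2/9) * (k+1/4) (k+1) / [(k+2) (k+1)] - rational in k. x = (-2/9); t_0 = -1; negate the roots.


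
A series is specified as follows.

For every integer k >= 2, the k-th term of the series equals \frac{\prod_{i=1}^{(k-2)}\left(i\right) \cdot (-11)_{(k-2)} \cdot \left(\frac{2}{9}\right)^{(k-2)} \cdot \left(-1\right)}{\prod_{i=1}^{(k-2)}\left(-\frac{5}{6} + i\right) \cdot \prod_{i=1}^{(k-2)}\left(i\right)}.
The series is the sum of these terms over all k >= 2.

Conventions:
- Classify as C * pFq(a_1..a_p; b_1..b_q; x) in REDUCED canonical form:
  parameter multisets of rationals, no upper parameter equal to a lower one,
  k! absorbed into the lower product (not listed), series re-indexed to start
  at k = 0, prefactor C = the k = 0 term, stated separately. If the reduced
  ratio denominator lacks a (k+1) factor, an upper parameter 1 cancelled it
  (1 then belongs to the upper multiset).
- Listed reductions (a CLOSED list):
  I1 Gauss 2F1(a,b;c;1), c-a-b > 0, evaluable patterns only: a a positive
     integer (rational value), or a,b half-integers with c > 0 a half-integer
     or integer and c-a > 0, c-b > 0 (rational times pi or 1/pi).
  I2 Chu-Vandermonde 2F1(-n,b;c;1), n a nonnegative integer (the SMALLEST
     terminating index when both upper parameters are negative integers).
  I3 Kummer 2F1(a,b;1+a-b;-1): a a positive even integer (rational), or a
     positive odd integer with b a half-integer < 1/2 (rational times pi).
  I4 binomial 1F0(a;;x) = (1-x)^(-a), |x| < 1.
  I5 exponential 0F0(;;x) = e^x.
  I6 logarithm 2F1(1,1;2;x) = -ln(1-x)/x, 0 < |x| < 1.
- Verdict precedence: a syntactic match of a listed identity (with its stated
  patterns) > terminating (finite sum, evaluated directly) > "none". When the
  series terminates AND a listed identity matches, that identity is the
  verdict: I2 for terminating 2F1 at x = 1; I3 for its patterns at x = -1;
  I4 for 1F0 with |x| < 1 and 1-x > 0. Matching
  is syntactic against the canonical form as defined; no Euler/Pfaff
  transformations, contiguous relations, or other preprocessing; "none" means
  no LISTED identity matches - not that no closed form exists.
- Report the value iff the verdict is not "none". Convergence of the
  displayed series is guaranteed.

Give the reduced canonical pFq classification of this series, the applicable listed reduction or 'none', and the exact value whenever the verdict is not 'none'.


Canonical form: C = -1 times 2F1 with upper {-11, 1}, lower {\frac{1}{6}}, x = \frac{2}{9}. Verdict: terminating. (-11)_k vanishes past k = 11, leaving a 12-term sum, computed directly. Value: \frac{10345121249791}{8126011809045}.

The tell: x = \frac{2}{9} and the running product (C = -1) telescopes to a rising factorial.
Term ratio: r(k) = \frac{2}{9} * (k-11) (k+1) / [(k+\frac{1}{6}) (k+1)] - poly over poly, x = \frac{2}{9} from leading terms; C = -1 at k = 0.


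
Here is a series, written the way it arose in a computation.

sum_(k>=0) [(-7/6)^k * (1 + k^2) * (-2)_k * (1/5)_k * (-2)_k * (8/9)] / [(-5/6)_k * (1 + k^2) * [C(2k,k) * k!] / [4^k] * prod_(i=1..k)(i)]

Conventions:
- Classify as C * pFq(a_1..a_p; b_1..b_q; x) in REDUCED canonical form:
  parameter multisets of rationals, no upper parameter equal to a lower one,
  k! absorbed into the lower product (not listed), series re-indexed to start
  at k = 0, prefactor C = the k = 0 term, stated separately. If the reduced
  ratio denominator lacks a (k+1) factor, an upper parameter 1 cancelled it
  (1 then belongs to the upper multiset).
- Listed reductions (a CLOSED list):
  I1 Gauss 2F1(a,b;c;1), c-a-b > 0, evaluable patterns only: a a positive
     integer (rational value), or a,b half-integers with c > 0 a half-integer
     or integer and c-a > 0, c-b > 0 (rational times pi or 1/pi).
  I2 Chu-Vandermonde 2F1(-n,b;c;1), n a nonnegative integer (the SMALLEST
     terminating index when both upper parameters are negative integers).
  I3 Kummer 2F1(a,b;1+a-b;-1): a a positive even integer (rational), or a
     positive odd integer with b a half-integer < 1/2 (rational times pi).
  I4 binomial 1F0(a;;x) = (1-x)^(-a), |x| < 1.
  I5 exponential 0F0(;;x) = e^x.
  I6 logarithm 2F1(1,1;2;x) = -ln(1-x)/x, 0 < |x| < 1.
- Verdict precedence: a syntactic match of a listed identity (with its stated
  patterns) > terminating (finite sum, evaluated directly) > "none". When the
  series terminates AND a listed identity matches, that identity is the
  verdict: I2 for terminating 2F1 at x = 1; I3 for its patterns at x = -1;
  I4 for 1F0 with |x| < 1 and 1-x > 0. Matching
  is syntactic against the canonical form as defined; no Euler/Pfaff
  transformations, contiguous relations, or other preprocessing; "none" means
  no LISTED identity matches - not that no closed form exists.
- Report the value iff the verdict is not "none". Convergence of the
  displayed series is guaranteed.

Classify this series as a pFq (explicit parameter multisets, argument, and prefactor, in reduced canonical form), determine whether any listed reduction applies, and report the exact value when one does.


Prefactor 8/9, argument -7/6: 3F2 with upper {-2, -2, 1/5} over lower {-5/6, 1/2}. Verdict: terminating (-2 upstairs). 3 nonzero terms in all; added directly. Its exact value is -3032/1125.

First insight: x = (-7/6) and the product of the first k integers (C = 8/9, x = -7/6) is k!.
Consecutive-term ratio: r(k) = (-7/6) * (k-2) (k-2) (k+1/5) / [(k-5/6) (k+1/2) (k+1)] - poly over poly, x = (-7/6) from leading terms; C = 8/9 at k = 0.


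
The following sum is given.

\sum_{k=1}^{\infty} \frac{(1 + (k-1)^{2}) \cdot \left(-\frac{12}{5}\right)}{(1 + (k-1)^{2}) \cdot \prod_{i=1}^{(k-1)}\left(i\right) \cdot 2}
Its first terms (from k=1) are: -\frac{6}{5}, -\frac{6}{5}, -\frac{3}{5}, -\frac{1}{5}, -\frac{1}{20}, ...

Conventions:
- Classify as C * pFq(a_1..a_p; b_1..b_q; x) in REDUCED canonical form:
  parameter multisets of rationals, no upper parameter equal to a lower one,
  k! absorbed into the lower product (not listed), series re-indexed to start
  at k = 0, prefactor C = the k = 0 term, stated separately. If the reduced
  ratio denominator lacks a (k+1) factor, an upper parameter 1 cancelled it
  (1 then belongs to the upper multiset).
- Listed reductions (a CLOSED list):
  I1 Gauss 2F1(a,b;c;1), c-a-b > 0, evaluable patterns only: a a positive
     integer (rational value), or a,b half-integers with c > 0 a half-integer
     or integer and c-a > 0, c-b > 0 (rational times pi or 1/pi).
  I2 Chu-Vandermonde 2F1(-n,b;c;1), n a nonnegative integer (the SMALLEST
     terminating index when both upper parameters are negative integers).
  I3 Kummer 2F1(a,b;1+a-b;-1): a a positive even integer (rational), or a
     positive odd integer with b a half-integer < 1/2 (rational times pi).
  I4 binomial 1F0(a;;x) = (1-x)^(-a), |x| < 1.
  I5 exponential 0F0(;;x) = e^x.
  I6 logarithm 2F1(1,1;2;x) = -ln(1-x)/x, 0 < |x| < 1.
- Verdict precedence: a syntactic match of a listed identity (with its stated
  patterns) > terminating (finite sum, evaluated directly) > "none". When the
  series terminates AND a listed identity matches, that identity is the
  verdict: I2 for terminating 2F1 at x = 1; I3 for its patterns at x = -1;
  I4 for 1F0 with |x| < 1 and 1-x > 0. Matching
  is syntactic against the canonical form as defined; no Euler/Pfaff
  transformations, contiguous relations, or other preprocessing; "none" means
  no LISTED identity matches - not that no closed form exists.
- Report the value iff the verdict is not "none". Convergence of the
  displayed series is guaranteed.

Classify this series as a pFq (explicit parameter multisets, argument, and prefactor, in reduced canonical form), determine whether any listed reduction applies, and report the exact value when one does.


Reduced: x = 1, 0F0, upper = {-}, lower = {-}, C = -\frac{6}{5}. Verdict (x = 1): the I5 exponential reduction applies (the 0F0 exponential series at x = 1). Its exact value is \left(-\frac{6}{5}\right) \cdot e^{1}.

Key observation: t_0 being -\frac{6}{5}, the product of the first k integers (C = -6/5, x = 1) is k!.
Step ratio: r(k) = 1 * 1 / [(k+1)] - rational; roots negated = parameters, x = 1, C = -\frac{6}{5}.


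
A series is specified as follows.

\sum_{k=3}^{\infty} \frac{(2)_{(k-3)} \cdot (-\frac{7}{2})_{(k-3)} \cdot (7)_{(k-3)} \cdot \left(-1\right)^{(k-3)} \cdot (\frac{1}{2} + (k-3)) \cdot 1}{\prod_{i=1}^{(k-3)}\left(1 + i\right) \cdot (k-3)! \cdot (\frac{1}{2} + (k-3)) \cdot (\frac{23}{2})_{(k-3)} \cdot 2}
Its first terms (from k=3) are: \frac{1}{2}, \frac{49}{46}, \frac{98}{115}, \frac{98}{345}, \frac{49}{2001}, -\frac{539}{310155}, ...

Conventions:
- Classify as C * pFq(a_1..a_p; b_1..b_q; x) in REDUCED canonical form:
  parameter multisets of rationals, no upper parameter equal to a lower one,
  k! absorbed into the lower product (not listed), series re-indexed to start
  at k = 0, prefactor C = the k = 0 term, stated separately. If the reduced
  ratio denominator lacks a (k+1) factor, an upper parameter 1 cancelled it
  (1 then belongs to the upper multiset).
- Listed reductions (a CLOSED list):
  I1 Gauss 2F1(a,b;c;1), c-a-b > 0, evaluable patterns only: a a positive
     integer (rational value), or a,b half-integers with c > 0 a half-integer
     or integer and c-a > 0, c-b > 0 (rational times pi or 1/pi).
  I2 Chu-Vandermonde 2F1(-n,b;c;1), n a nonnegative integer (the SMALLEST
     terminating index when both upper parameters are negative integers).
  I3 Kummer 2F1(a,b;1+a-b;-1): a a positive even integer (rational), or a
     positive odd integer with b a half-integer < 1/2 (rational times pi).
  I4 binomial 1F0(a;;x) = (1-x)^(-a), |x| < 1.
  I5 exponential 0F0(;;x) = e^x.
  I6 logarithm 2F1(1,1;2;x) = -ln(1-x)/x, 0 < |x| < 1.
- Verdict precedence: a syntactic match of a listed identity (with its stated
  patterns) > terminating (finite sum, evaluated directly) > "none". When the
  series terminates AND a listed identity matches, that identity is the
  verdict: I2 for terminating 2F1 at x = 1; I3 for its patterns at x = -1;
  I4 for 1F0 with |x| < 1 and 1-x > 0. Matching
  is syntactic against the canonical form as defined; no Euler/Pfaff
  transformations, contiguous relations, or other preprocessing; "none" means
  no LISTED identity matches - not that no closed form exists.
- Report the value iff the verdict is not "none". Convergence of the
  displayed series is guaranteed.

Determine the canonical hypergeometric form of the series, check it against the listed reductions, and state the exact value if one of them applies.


Reduced: x = -1, 2F1, upper = {-\frac{7}{2}, 7}, lower = {\frac{23}{2}}, C = \frac{1}{2}. Verdict: Kummer's theorem (I3) fires (x = -1; c = \frac{23}{2} equals 1+a-b for upper {-\frac{7}{2}, 7}: listed pattern). Hence: \frac{14549535}{16777216} \cdot \pi.

First insight: x = -1 and the constant factors (prefactor 1/2) combine into one prefactor.
Ratio: r(k) = -1 * (k-\frac{7}{2}) (k+7) / [(k+\frac{23}{2}) (k+1)] - rational in k, leading ratio -1; with t_0 = \frac{1}{2}, classification follows.


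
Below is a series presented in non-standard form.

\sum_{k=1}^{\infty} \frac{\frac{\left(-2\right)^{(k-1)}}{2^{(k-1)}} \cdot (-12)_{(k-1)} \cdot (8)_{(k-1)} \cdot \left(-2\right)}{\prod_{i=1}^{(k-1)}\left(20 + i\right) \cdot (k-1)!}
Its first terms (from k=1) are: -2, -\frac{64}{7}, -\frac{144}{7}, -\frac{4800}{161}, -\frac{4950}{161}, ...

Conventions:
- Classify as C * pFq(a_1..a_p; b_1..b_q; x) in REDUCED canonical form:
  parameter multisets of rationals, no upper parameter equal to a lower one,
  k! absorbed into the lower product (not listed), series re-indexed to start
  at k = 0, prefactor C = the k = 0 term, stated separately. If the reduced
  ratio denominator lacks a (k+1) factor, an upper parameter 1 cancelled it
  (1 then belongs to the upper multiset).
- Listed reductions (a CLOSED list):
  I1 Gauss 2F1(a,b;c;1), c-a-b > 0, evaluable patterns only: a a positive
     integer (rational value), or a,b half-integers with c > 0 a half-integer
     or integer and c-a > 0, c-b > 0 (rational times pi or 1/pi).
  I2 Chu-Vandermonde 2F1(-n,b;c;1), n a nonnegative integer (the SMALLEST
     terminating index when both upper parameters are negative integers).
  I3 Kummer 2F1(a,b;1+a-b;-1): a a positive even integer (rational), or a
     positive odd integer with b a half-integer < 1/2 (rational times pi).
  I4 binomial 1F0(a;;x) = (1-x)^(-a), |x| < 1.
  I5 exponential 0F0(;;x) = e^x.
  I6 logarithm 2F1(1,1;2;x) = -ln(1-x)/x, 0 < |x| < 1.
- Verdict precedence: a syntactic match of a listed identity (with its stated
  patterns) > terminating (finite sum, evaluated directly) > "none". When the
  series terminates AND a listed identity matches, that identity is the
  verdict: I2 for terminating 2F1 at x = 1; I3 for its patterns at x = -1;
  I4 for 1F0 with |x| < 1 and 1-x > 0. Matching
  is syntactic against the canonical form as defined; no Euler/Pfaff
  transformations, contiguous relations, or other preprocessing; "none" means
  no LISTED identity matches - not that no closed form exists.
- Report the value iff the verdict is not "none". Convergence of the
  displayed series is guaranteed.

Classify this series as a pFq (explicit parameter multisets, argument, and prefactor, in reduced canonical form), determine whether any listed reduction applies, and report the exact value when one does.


Reduced: x = -1, 2F1, upper = {-12, 8}, lower = {21}, C = -2. Verdict at x = -1: Kummer's theorem (I3) matches (x = -1; c = 21 equals 1+a-b for upper {-12, 8}: listed pattern). Its exact value is -\frac{969}{7}.

Structural cue: x = -1 and the two k-th powers (prefactor -2) combine into one argument.
Term ratio: r(k) = -1 * (k-12) (k+8) / [(k+21) (k+1)] - poly over poly, x = -1 from leading terms; C = -2 at k = 0.


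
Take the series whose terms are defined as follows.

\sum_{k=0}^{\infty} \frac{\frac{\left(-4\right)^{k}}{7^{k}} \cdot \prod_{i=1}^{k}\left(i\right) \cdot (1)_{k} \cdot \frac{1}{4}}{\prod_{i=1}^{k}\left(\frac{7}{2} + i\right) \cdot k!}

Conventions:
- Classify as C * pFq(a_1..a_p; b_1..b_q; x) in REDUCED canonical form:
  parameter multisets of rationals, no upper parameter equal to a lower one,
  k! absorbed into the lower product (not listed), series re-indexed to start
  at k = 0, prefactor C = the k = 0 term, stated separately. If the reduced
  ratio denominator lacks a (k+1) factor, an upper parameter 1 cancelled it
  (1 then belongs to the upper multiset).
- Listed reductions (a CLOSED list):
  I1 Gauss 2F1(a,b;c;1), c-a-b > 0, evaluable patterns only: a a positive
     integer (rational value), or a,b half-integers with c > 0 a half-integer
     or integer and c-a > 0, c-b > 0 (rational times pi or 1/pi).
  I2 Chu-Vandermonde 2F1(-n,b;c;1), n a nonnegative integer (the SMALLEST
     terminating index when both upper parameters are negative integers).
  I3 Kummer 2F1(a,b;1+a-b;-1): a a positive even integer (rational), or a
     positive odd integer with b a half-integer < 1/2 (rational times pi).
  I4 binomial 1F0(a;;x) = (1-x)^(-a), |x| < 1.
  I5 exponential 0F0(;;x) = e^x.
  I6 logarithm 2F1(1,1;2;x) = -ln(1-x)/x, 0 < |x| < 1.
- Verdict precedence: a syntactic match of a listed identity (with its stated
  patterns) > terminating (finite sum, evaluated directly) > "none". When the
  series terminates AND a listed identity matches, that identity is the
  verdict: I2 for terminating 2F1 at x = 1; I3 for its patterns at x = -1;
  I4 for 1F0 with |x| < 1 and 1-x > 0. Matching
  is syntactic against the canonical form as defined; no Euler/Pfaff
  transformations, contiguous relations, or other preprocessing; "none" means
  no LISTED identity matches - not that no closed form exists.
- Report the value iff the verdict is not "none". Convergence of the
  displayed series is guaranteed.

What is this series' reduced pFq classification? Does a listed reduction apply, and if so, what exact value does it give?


This is \frac{1}{4} * 2F1(1, 1; \frac{9}{2}; -\frac{4}{7}) in reduced canonical form. Verdict: none - this 2F1 at x = -\frac{4}{7} matches no listed pattern, and upper {1, 1} holds no stopper.

Key step: x = -\frac{4}{7} and the running product (C = 1/4, x = -4/7) telescopes to a rising factorial.
Ratio: r(k) = -\frac{4}{7} * (k+1) (k+1) / [(k+\frac{9}{2}) (k+1)] - rational in k, leading ratio -\frac{4}{7}; with t_0 = \frac{1}{4}, classification follows.


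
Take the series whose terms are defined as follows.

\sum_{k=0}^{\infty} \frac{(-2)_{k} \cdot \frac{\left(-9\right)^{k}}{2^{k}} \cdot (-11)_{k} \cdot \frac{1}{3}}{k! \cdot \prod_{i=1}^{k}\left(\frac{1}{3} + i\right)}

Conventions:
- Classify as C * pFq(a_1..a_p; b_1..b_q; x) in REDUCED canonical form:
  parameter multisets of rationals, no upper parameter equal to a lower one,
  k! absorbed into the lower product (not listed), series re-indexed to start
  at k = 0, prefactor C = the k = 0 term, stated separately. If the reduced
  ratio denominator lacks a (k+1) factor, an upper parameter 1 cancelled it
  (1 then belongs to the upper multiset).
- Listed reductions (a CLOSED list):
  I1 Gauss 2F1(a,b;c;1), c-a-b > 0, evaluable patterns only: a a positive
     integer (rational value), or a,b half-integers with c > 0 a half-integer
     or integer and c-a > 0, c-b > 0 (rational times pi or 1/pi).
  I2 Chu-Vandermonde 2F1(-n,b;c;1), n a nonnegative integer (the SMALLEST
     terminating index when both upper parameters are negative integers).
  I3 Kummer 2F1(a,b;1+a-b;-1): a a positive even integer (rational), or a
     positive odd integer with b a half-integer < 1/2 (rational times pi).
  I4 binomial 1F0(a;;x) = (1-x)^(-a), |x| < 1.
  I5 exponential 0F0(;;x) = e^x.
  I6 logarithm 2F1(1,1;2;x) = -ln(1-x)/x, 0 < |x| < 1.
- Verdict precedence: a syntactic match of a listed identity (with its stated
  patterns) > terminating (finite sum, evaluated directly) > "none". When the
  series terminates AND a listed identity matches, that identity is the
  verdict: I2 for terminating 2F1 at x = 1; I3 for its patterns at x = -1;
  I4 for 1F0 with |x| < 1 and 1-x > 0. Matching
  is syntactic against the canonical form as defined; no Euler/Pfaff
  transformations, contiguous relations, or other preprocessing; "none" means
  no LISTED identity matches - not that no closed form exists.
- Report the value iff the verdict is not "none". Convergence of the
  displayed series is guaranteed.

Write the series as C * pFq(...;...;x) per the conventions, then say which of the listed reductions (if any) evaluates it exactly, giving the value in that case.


Classification (C = \frac{1}{3}): 2F1 with upper {-11, -2}, lower {\frac{4}{3}}, argument x = -\frac{9}{2}. Verdict: terminating - the sum ends at index 2 because -2 is a negative integer; exact evaluation follows. Its exact value is \frac{35993}{168}.

Key step: with t_0 = \frac{1}{3}, the two geometric factors (C = 1/3) combine into one argument.
Adjacent-term ratio: r(k) = -\frac{9}{2} * (k-11) (k-2) / [(k+\frac{4}{3}) (k+1)] ; factor over Q: parameters, x = -\frac{9}{2}, and C = \frac{1}{3}.


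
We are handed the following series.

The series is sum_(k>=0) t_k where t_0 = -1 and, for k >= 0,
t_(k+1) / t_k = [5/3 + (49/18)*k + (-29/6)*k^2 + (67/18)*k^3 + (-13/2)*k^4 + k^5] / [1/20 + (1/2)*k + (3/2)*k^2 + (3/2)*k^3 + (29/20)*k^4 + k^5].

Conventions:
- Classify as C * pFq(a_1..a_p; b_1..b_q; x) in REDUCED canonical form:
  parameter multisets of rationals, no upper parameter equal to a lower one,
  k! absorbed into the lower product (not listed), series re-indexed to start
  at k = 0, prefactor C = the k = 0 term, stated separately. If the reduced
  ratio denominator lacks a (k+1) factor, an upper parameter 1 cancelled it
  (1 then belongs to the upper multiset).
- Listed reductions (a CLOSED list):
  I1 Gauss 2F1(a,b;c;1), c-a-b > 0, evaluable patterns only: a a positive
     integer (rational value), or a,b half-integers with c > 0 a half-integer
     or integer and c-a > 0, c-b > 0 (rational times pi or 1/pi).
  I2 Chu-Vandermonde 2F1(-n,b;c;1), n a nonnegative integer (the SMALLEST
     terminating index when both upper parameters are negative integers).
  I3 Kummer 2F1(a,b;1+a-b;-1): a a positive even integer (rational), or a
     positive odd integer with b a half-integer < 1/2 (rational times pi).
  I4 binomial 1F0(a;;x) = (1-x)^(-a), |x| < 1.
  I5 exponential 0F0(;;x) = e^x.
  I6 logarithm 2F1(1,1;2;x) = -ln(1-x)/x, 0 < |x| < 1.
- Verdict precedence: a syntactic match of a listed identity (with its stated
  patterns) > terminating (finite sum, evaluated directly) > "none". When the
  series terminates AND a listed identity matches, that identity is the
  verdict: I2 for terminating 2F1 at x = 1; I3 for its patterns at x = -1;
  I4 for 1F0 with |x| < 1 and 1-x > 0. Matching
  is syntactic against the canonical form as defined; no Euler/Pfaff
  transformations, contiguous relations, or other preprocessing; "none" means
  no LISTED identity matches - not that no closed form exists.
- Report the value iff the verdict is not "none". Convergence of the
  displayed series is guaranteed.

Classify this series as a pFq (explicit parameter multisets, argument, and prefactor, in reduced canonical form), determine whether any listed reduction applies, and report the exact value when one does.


The tell: t_0 being -1, cancel k^2 + 1 from the displayed ratio first; then prefactor -1.
Adjacent-term ratio: r(k) = 1 * (k-6) (k-5/6) (k+1/3) / [(k+1/5) (k+1/4) (k+1)] - rational; roots negated = parameters, x = 1, C = -1.

Prefactor -1, argument 1: 3F2 with upper {-6, -5/6, 1/3} over lower {1/5, 1/4}. Verdict: terminating. (-6)_k vanishes past k = 6, leaving a 7-term sum, computed directly. Sum: -60545324971/2195382771.
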